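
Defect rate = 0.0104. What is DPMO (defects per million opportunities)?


DPMO = defect_rate * 1000000 = 0.0104 * 1000000

10400


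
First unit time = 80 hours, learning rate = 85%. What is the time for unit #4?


Formula: T_n = T_1 * (learning_rate)^(log2(n)) where learning_rate = rate/100
Doublings = log2(4) = 2
T_n = 80 * 0.85^2
T_n = 80 * 0.7225 = 57.8 hours

57.8 hours


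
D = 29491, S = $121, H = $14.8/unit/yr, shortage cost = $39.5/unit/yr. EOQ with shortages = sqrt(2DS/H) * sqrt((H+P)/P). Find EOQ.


Formula: EOQ* = sqrt(2DS/H) * sqrt((H+P)/P)
Base EOQ = sqrt(2*29491*121/14.8) = 694.42 units
Correction = sqrt((14.8+39.5)/39.5) = 1.17247
EOQ* = 694.42 * 1.17247 = 814.2 units

814.2 units


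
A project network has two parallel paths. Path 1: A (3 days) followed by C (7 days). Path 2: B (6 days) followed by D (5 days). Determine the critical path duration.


Path 1 = 3 + 7 = 10 days
Path 2 = 6 + 5 = 11 days
Duration = max(10, 11) = 11 days

11 days


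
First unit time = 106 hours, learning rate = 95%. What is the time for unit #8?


Formula: T_n = T_1 * (learning_rate)^(log2(n)) where learning_rate = rate/100
Doublings = log2(8) = 3
T_n = 106 * 0.95^3
T_n = 106 * 0.8574 = 90.9 hours

90.9 hours


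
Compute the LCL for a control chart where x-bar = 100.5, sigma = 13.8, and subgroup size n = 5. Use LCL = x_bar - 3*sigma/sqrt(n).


LCL = 100.5 - 3 * 13.8 / sqrt(5)

81.99


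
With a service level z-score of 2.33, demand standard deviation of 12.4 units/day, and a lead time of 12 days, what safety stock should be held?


Formula: SS = z * sigma_d * sqrt(LT)
sqrt(LT) = sqrt(12) = 3.4641
SS = 2.33 * 12.4 * 3.4641
SS = 100.1 units

100.1 units


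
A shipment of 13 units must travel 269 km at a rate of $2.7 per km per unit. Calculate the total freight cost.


TC = dist * cost * units = 269 * 2.7 * 13 = $9441.90

$9441.90


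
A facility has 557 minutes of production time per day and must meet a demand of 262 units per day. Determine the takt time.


Formula: Takt Time = Available Production Time / Customer Demand
Takt = 557 min/day / 262 units/day
Takt = 2.13 min/unit

2.13 min/unit


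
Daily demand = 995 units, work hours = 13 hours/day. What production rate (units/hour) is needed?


Formula: Production Rate = Daily Demand / Available Hours
Rate = 995 units/day / 13 hours/day
Rate = 76.5 units/hour

76.5 units/hour


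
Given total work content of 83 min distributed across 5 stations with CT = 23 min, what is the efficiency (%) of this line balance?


Formula: Efficiency = Sum of Task Times / (N_stations * CT) * 100
Total station capacity = 5 stations * 23 min = 115 min
Efficiency = 83 / 115 * 100 = 72.2%

72.2%


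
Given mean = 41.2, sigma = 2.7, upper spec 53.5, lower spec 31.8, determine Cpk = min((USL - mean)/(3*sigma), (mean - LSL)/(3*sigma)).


Cpu = (53.5 - 41.2) / (3 * 2.7) = 1.52
Cpl = (41.2 - 31.8) / (3 * 2.7) = 1.16
Cpk = min(1.52, 1.16) = 1.16

1.16


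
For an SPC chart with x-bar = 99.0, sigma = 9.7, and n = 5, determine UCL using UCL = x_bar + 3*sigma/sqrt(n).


UCL = 99.0 + 3 * 9.7 / sqrt(5)

112.01


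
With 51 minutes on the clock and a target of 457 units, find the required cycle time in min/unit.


Formula: CT = Available Time / Number of Units
CT = 51 min / 457 units
CT = 0.11 min/unit

0.11 min/unit


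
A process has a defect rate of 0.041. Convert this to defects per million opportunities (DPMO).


DPMO = defect_rate * 1000000 = 0.041 * 1000000

41000


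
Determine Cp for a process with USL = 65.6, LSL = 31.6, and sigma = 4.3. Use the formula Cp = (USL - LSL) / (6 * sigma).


Cp = (65.6 - 31.6) / (6 * 4.3)

1.32


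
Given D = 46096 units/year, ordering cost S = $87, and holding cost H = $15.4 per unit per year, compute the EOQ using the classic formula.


Formula: EOQ = sqrt(2 * D * S / H)
Numerator: 2 * 46096 * 87 = 8020704
2DS/H = 8020704 / 15.4 = 520824.9
EOQ = sqrt(520824.9) = 721.7 units

721.7 units


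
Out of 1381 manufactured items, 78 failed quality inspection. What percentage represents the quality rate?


Formula: Quality Rate = Good Pieces / Total Pieces * 100
Good pieces = 1381 - 78 = 1303
QR = 1303 / 1381 * 100 = 94.4%

94.4%


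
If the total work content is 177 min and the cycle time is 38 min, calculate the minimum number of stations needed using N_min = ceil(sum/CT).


Formula: N_min = ceil(Sum of Task Times / Cycle Time)
N_min = ceil(177 min / 38 min) = ceil(4.6579)
N_min = 5 stations

5


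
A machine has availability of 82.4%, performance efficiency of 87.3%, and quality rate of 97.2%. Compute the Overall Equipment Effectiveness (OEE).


Formula: OEE = Availability * Performance * Quality / 10000
A * P = 82.4% * 87.3% / 100 = 71.94%
OEE = 71.94% * 97.2% / 100 = 69.9%

69.9%


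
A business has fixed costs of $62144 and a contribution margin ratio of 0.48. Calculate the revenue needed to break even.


Formula: BER = Fixed Costs / Contribution Margin Ratio
BER = $62144 / 0.48
BER = $129466.67 (to the nearest cent)

$129466.67


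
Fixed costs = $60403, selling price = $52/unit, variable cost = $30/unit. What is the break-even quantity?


Formula: BEQ = Fixed Costs / (Price - Variable Cost)
Contribution margin = $52 - $30 = $22/unit
BEQ = ceil($60403 / $22/unit) = ceil(2745.59) = 2746 units

2746 units


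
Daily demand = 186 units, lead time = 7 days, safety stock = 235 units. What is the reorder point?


Formula: ROP = (Daily Demand * Lead Time) + Safety Stock
Demand during lead time = 186 * 7 = 1302 units
ROP = 1302 + 235 = 1537 units

1537 units


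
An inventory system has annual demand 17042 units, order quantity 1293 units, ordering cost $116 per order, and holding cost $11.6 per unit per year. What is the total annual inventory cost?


TC = 17042/1293 * 116 + 1293/2 * 11.6

$9028.30


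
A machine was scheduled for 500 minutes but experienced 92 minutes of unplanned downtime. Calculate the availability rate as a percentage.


Formula: Availability = (Planned Time - Downtime) / Planned Time * 100
Uptime = 500 - 92 = 408 min
Availability = 408 / 500 * 100 = 81.6%

81.6%


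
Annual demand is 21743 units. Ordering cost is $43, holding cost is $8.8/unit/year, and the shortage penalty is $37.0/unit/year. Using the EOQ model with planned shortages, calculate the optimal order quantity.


Formula: EOQ* = sqrt(2DS/H) * sqrt((H+P)/P)
Base EOQ = sqrt(2*21743*43/8.8) = 460.96 units
Correction = sqrt((8.8+37.0)/37.0) = 1.11258
EOQ* = 460.96 * 1.11258 = 512.9 units

512.9 units


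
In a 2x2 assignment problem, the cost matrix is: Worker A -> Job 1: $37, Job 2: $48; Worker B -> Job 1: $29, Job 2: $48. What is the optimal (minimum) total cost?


Option 1: A->1 + B->2 = $37 + $48 = $85
Option 2: A->2 + B->1 = $48 + $29 = $77
Min cost = min($85, $77) = $77

$77


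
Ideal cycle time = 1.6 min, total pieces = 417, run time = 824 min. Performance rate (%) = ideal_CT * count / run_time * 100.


Formula: Performance = (Ideal CT * Total Count) / Run Time * 100
Ideal output time = 1.6 * 417 = 667.2 min
Performance = 667.2 / 824 * 100 = 81.0%

81.0%


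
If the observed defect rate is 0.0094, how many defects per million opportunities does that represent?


DPMO = defect_rate * 1000000 = 0.0094 * 1000000

9400


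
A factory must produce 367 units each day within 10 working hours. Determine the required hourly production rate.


Formula: Production Rate = Daily Demand / Available Hours
Rate = 367 units/day / 10 hours/day
Rate = 36.7 units/hour

36.7 units/hour


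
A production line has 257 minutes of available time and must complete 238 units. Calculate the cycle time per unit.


Formula: CT = Available Time / Number of Units
CT = 257 min / 238 units
CT = 1.08 min/unit

1.08 min/unit


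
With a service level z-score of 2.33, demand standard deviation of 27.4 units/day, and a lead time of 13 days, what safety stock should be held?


Formula: SS = z * sigma_d * sqrt(LT)
sqrt(LT) = sqrt(13) = 3.6056
SS = 2.33 * 27.4 * 3.6056
SS = 230.2 units

230.2 units


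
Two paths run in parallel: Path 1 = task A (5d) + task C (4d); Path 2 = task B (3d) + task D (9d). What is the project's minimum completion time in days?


Path 1 = 5 + 4 = 9 days
Path 2 = 3 + 9 = 12 days
Duration = max(9, 12) = 12 days

12 days


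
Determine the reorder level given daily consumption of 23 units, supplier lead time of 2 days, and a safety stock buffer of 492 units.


Formula: ROP = (Daily Demand * Lead Time) + Safety Stock
Demand during lead time = 23 * 2 = 46 units
ROP = 46 + 492 = 538 units

538 units


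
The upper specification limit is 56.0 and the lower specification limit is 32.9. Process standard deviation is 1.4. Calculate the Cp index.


Cp = (56.0 - 32.9) / (6 * 1.4)

2.75


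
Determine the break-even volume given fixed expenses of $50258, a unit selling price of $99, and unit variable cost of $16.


Formula: BEQ = Fixed Costs / (Price - Variable Cost)
Contribution margin = $99 - $16 = $83/unit
BEQ = ceil($50258 / $83/unit) = ceil(605.52) = 606 units

606 units


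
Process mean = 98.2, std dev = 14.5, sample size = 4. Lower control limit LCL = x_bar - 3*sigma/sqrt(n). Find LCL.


LCL = 98.2 - 3 * 14.5 / sqrt(4)

76.45


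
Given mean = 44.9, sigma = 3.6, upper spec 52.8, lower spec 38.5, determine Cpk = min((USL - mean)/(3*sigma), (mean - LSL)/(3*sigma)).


Cpu = (52.8 - 44.9) / (3 * 3.6) = 0.73
Cpl = (44.9 - 38.5) / (3 * 3.6) = 0.59
Cpk = min(0.73, 0.59) = 0.59

0.59


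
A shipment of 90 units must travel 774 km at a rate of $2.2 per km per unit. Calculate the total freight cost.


TC = dist * cost * units = 774 * 2.2 * 90 = $153252.00

$153252.00


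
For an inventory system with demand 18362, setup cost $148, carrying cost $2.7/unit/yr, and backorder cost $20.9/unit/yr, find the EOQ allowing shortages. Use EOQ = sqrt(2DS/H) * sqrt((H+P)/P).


Formula: EOQ* = sqrt(2DS/H) * sqrt((H+P)/P)
Base EOQ = sqrt(2*18362*148/2.7) = 1418.81 units
Correction = sqrt((2.7+20.9)/20.9) = 1.06263
EOQ* = 1418.81 * 1.06263 = 1507.7 units

1507.7 units


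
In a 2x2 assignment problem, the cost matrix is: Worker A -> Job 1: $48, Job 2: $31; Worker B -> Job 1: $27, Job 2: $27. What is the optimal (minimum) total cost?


Option 1: A->1 + B->2 = $48 + $27 = $75
Option 2: A->2 + B->1 = $31 + $27 = $58
Min cost = min($75, $58) = $58

$58


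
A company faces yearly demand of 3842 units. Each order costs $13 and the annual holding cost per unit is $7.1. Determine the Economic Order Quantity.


Formula: EOQ = sqrt(2 * D * S / H)
Numerator: 2 * 3842 * 13 = 99892
2DS/H = 99892 / 7.1 = 14069.3
EOQ = sqrt(14069.3) = 118.6 units

118.6 units


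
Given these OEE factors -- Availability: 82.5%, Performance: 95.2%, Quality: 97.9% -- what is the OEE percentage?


Formula: OEE = Availability * Performance * Quality / 10000
A * P = 82.5% * 95.2% / 100 = 78.54%
OEE = 78.54% * 97.9% / 100 = 76.9%

76.9%


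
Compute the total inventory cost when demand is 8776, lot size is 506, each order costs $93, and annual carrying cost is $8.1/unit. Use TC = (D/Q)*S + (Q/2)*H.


TC = 8776/506 * 93 + 506/2 * 8.1

$3662.28


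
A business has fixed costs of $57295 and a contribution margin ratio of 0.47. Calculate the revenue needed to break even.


Formula: BER = Fixed Costs / Contribution Margin Ratio
BER = $57295 / 0.47
BER = $121904.26 (to the nearest cent)

$121904.26


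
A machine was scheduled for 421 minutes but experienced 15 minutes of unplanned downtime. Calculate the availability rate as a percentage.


Formula: Availability = (Planned Time - Downtime) / Planned Time * 100
Uptime = 421 - 15 = 406 min
Availability = 406 / 421 * 100 = 96.4%

96.4%


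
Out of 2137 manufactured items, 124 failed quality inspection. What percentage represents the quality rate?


Formula: Quality Rate = Good Pieces / Total Pieces * 100
Good pieces = 2137 - 124 = 2013
QR = 2013 / 2137 * 100 = 94.2%

94.2%


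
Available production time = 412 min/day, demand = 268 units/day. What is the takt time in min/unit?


Formula: Takt Time = Available Production Time / Customer Demand
Takt = 412 min/day / 268 units/day
Takt = 1.54 min/unit

1.54 min/unit


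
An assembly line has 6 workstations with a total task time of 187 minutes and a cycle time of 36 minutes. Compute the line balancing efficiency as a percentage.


Formula: Efficiency = Sum of Task Times / (N_stations * CT) * 100
Total station capacity = 6 stations * 36 min = 216 min
Efficiency = 187 / 216 * 100 = 86.6%

86.6%


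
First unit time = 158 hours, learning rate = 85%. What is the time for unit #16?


Formula: T_n = T_1 * (learning_rate)^(log2(n)) where learning_rate = rate/100
Doublings = log2(16) = 4
T_n = 158 * 0.85^4
T_n = 158 * 0.522 = 82.5 hours

82.5 hours


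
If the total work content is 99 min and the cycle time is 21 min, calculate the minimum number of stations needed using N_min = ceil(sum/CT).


Formula: N_min = ceil(Sum of Task Times / Cycle Time)
N_min = ceil(99 min / 21 min) = ceil(4.7143)
N_min = 5 stations

5


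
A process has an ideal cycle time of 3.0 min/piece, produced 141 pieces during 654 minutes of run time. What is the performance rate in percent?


Formula: Performance = (Ideal CT * Total Count) / Run Time * 100
Ideal output time = 3.0 * 141 = 423.0 min
Performance = 423.0 / 654 * 100 = 64.7%

64.7%


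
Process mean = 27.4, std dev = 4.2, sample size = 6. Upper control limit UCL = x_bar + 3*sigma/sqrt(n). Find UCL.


UCL = 27.4 + 3 * 4.2 / sqrt(6)

32.54


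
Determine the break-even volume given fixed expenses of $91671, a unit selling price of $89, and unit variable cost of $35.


Formula: BEQ = Fixed Costs / (Price - Variable Cost)
Contribution margin = $89 - $35 = $54/unit
BEQ = ceil($91671 / $54/unit) = ceil(1697.61) = 1698 units

1698 units


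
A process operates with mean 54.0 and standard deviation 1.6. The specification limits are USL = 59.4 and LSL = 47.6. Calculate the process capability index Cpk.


Cpu = (59.4 - 54.0) / (3 * 1.6) = 1.13
Cpl = (54.0 - 47.6) / (3 * 1.6) = 1.33
Cpk = min(1.13, 1.33) = 1.13

1.13


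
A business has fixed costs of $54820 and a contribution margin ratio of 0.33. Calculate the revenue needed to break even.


Formula: BER = Fixed Costs / Contribution Margin Ratio
BER = $54820 / 0.33
BER = $166121.21 (to the nearest cent)

$166121.21


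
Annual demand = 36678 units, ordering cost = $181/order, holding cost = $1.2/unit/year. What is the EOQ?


Formula: EOQ = sqrt(2 * D * S / H)
Numerator: 2 * 36678 * 181 = 13277436
2DS/H = 13277436 / 1.2 = 11064530.0
EOQ = sqrt(11064530.0) = 3326.3 units

3326.3 units


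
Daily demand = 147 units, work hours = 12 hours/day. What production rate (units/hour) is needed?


Formula: Production Rate = Daily Demand / Available Hours
Rate = 147 units/day / 12 hours/day
Rate = 12.3 units/hour

12.3 units/hour


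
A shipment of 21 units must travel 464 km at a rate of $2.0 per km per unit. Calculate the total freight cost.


TC = dist * cost * units = 464 * 2.0 * 21 = $19488.00

$19488.00


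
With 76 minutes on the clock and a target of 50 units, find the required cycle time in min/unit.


Formula: CT = Available Time / Number of Units
CT = 76 min / 50 units
CT = 1.52 min/unit

1.52 min/unit


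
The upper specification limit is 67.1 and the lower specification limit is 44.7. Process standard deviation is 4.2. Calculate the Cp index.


Cp = (67.1 - 44.7) / (6 * 4.2)

0.89


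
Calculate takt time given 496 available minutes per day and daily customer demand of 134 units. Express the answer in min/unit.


Formula: Takt Time = Available Production Time / Customer Demand
Takt = 496 min/day / 134 units/day
Takt = 3.7 min/unit

3.7 min/unit


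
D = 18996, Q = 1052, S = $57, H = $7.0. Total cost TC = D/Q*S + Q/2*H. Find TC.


TC = 18996/1052 * 57 + 1052/2 * 7.0

$4711.25


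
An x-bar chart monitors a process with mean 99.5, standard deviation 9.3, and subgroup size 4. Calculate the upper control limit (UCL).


UCL = 99.5 + 3 * 9.3 / sqrt(4)

113.45


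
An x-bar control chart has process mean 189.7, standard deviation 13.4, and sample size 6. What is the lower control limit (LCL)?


LCL = 189.7 - 3 * 13.4 / sqrt(6)

173.29


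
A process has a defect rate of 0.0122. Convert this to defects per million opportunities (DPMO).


DPMO = defect_rate * 1000000 = 0.0122 * 1000000

12200


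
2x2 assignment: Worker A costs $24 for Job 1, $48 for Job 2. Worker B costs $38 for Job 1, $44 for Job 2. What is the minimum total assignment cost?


Option 1: A->1 + B->2 = $24 + $44 = $68
Option 2: A->2 + B->1 = $48 + $38 = $86
Min cost = min($68, $86) = $68

$68


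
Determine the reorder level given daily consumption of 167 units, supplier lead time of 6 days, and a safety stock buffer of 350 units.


Formula: ROP = (Daily Demand * Lead Time) + Safety Stock
Demand during lead time = 167 * 6 = 1002 units
ROP = 1002 + 350 = 1352 units

1352 units


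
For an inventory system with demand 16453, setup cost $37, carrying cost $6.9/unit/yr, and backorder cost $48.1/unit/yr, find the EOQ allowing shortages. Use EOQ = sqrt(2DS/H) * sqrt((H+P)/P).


Formula: EOQ* = sqrt(2DS/H) * sqrt((H+P)/P)
Base EOQ = sqrt(2*16453*37/6.9) = 420.06 units
Correction = sqrt((6.9+48.1)/48.1) = 1.06932
EOQ* = 420.06 * 1.06932 = 449.2 units

449.2 units


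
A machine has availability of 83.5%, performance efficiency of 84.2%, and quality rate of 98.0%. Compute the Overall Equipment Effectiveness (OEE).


Formula: OEE = Availability * Performance * Quality / 10000
A * P = 83.5% * 84.2% / 100 = 70.31%
OEE = 70.31% * 98.0% / 100 = 68.9%

68.9%


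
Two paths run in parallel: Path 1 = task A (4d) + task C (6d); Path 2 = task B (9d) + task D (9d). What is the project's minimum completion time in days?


Path 1 = 4 + 6 = 10 days
Path 2 = 9 + 9 = 18 days
Duration = max(10, 18) = 18 days

18 days


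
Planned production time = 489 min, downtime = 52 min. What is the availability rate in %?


Formula: Availability = (Planned Time - Downtime) / Planned Time * 100
Uptime = 489 - 52 = 437 min
Availability = 437 / 489 * 100 = 89.4%

89.4%


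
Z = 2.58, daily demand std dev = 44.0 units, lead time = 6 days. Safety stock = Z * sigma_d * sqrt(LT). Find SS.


Formula: SS = z * sigma_d * sqrt(LT)
sqrt(LT) = sqrt(6) = 2.4495
SS = 2.58 * 44.0 * 2.4495
SS = 278.1 units

278.1 units


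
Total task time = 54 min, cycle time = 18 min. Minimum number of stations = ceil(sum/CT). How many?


Formula: N_min = ceil(Sum of Task Times / Cycle Time)
N_min = ceil(54 min / 18 min) = ceil(3.0)
N_min = 3 stations

3


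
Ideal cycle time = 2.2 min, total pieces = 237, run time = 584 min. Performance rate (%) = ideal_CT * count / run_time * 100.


Formula: Performance = (Ideal CT * Total Count) / Run Time * 100
Ideal output time = 2.2 * 237 = 521.4 min
Performance = 521.4 / 584 * 100 = 89.3%

89.3%


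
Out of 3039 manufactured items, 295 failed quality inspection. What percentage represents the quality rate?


Formula: Quality Rate = Good Pieces / Total Pieces * 100
Good pieces = 3039 - 295 = 2744
QR = 2744 / 3039 * 100 = 90.3%

90.3%


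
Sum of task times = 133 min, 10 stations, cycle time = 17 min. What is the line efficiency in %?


Formula: Efficiency = Sum of Task Times / (N_stations * CT) * 100
Total station capacity = 10 stations * 17 min = 170 min
Efficiency = 133 / 170 * 100 = 78.2%

78.2%


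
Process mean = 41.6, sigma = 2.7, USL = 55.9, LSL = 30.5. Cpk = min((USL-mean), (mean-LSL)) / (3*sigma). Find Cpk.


Cpu = (55.9 - 41.6) / (3 * 2.7) = 1.77
Cpl = (41.6 - 30.5) / (3 * 2.7) = 1.37
Cpk = min(1.77, 1.37) = 1.37

1.37


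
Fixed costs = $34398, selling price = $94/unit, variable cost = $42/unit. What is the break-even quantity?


Formula: BEQ = Fixed Costs / (Price - Variable Cost)
Contribution margin = $94 - $42 = $52/unit
BEQ = ceil($34398 / $52/unit) = ceil(661.5) = 662 units

662 units


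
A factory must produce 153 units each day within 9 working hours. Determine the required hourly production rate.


Formula: Production Rate = Daily Demand / Available Hours
Rate = 153 units/day / 9 hours/day
Rate = 17.0 units/hour

17.0 units/hour


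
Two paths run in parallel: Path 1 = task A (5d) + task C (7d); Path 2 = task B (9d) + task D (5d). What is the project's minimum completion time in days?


Path 1 = 5 + 7 = 12 days
Path 2 = 9 + 5 = 14 days
Duration = max(12, 14) = 14 days

14 days


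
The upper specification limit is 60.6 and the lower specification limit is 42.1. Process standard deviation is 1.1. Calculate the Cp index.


Cp = (60.6 - 42.1) / (6 * 1.1)

2.8


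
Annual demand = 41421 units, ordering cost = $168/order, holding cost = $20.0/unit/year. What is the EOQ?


Formula: EOQ = sqrt(2 * D * S / H)
Numerator: 2 * 41421 * 168 = 13917456
2DS/H = 13917456 / 20.0 = 695872.8
EOQ = sqrt(695872.8) = 834.2 units

834.2 units


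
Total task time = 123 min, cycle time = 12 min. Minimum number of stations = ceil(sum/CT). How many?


Formula: N_min = ceil(Sum of Task Times / Cycle Time)
N_min = ceil(123 min / 12 min) = ceil(10.25)
N_min = 11 stations

11


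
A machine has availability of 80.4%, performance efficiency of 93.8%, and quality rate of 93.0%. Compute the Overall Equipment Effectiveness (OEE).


Formula: OEE = Availability * Performance * Quality / 10000
A * P = 80.4% * 93.8% / 100 = 75.42%
OEE = 75.42% * 93.0% / 100 = 70.1%

70.1%


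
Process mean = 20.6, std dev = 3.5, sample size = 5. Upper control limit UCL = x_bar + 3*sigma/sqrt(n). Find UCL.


UCL = 20.6 + 3 * 3.5 / sqrt(5)

25.3


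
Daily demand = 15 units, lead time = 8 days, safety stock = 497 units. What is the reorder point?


Formula: ROP = (Daily Demand * Lead Time) + Safety Stock
Demand during lead time = 15 * 8 = 120 units
ROP = 120 + 497 = 617 units

617 units


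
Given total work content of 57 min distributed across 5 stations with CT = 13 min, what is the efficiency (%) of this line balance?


Formula: Efficiency = Sum of Task Times / (N_stations * CT) * 100
Total station capacity = 5 stations * 13 min = 65 min
Efficiency = 57 / 65 * 100 = 87.7%

87.7%


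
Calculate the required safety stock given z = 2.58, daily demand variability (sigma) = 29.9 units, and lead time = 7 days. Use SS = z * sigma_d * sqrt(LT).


Formula: SS = z * sigma_d * sqrt(LT)
sqrt(LT) = sqrt(7) = 2.6458
SS = 2.58 * 29.9 * 2.6458
SS = 204.1 units

204.1 units


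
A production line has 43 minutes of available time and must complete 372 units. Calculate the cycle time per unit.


Formula: CT = Available Time / Number of Units
CT = 43 min / 372 units
CT = 0.12 min/unit

0.12 min/unit


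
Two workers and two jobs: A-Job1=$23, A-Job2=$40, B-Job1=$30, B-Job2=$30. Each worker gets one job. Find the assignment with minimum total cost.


Option 1: A->1 + B->2 = $23 + $30 = $53
Option 2: A->2 + B->1 = $40 + $30 = $70
Min cost = min($53, $70) = $53

$53


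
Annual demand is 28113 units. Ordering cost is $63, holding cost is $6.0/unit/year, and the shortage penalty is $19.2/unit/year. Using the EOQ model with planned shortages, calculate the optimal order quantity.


Formula: EOQ* = sqrt(2DS/H) * sqrt((H+P)/P)
Base EOQ = sqrt(2*28113*63/6.0) = 768.36 units
Correction = sqrt((6.0+19.2)/19.2) = 1.14564
EOQ* = 768.36 * 1.14564 = 880.3 units

880.3 units


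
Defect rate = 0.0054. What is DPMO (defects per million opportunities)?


DPMO = defect_rate * 1000000 = 0.0054 * 1000000

5400


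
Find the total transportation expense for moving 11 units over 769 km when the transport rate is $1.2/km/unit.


TC = dist * cost * units = 769 * 1.2 * 11 = $10150.80

$10150.80


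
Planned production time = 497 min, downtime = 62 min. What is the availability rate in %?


Formula: Availability = (Planned Time - Downtime) / Planned Time * 100
Uptime = 497 - 62 = 435 min
Availability = 435 / 497 * 100 = 87.5%

87.5%


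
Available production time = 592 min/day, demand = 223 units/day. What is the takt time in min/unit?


Formula: Takt Time = Available Production Time / Customer Demand
Takt = 592 min/day / 223 units/day
Takt = 2.65 min/unit

2.65 min/unit


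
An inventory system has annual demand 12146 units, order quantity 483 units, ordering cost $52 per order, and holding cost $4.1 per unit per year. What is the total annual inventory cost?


TC = 12146/483 * 52 + 483/2 * 4.1

$2297.79


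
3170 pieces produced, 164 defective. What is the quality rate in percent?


Formula: Quality Rate = Good Pieces / Total Pieces * 100
Good pieces = 3170 - 164 = 3006
QR = 3006 / 3170 * 100 = 94.8%

94.8%


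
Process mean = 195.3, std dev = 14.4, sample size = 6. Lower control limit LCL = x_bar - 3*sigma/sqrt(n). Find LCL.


LCL = 195.3 - 3 * 14.4 / sqrt(6)

177.66


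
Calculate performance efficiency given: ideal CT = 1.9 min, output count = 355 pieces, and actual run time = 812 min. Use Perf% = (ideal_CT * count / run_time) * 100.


Formula: Performance = (Ideal CT * Total Count) / Run Time * 100
Ideal output time = 1.9 * 355 = 674.5 min
Performance = 674.5 / 812 * 100 = 83.1%

83.1%


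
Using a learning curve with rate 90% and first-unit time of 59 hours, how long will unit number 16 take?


Formula: T_n = T_1 * (learning_rate)^(log2(n)) where learning_rate = rate/100
Doublings = log2(16) = 4
T_n = 59 * 0.9^4
T_n = 59 * 0.6561 = 38.7 hours

38.7 hours


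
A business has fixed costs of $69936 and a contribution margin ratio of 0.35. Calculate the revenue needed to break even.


Formula: BER = Fixed Costs / Contribution Margin Ratio
BER = $69936 / 0.35
BER = $199817.14 (to the nearest cent)

$199817.14


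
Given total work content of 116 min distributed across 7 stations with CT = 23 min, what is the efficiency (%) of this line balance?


Formula: Efficiency = Sum of Task Times / (N_stations * CT) * 100
Total station capacity = 7 stations * 23 min = 161 min
Efficiency = 116 / 161 * 100 = 72.0%

72.0%


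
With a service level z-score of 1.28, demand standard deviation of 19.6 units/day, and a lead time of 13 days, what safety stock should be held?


Formula: SS = z * sigma_d * sqrt(LT)
sqrt(LT) = sqrt(13) = 3.6056
SS = 1.28 * 19.6 * 3.6056
SS = 90.5 units

90.5 units


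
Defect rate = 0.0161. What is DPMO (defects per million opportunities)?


DPMO = defect_rate * 1000000 = 0.0161 * 1000000

16100


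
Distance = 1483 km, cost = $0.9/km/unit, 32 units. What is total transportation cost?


TC = dist * cost * units = 1483 * 0.9 * 32 = $42710.40

$42710.40


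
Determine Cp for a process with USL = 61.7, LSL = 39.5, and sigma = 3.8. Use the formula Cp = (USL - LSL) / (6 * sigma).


Cp = (61.7 - 39.5) / (6 * 3.8)

0.97


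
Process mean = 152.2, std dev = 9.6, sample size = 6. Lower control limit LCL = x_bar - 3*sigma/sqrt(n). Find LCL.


LCL = 152.2 - 3 * 9.6 / sqrt(6)

140.44


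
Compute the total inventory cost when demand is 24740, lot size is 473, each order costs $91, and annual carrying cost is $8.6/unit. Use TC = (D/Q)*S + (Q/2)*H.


TC = 24740/473 * 91 + 473/2 * 8.6

$6793.60


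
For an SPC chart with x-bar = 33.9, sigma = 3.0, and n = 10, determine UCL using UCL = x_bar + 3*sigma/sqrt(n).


UCL = 33.9 + 3 * 3.0 / sqrt(10)

36.75


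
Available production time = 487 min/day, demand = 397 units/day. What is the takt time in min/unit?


Formula: Takt Time = Available Production Time / Customer Demand
Takt = 487 min/day / 397 units/day
Takt = 1.23 min/unit

1.23 min/unit


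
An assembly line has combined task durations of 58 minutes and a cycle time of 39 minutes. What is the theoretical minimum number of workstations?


Formula: N_min = ceil(Sum of Task Times / Cycle Time)
N_min = ceil(58 min / 39 min) = ceil(1.4872)
N_min = 2 stations

2


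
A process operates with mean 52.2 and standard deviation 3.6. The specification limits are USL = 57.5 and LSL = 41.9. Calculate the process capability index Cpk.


Cpu = (57.5 - 52.2) / (3 * 3.6) = 0.49
Cpl = (52.2 - 41.9) / (3 * 3.6) = 0.95
Cpk = min(0.49, 0.95) = 0.49

0.49


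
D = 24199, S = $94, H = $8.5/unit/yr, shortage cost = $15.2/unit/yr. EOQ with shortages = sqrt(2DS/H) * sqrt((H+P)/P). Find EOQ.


Formula: EOQ* = sqrt(2DS/H) * sqrt((H+P)/P)
Base EOQ = sqrt(2*24199*94/8.5) = 731.59 units
Correction = sqrt((8.5+15.2)/15.2) = 1.24868
EOQ* = 731.59 * 1.24868 = 913.5 units

913.5 units


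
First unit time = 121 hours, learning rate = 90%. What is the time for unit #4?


Formula: T_n = T_1 * (learning_rate)^(log2(n)) where learning_rate = rate/100
Doublings = log2(4) = 2
T_n = 121 * 0.9^2
T_n = 121 * 0.81 = 98.0 hours

98.0 hours


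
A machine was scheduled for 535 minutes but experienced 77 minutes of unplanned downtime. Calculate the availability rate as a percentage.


Formula: Availability = (Planned Time - Downtime) / Planned Time * 100
Uptime = 535 - 77 = 458 min
Availability = 458 / 535 * 100 = 85.6%

85.6%


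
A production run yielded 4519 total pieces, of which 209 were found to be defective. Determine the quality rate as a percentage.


Formula: Quality Rate = Good Pieces / Total Pieces * 100
Good pieces = 4519 - 209 = 4310
QR = 4310 / 4519 * 100 = 95.4%

95.4%


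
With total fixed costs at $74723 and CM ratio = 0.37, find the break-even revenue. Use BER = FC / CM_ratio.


Formula: BER = Fixed Costs / Contribution Margin Ratio
BER = $74723 / 0.37
BER = $201954.05 (to the nearest cent)

$201954.05


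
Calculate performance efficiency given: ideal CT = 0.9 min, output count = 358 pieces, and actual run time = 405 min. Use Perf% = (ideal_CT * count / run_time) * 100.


Formula: Performance = (Ideal CT * Total Count) / Run Time * 100
Ideal output time = 0.9 * 358 = 322.2 min
Performance = 322.2 / 405 * 100 = 79.6%

79.6%


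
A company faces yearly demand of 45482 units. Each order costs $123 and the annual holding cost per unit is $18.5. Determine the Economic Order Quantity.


Formula: EOQ = sqrt(2 * D * S / H)
Numerator: 2 * 45482 * 123 = 11188572
2DS/H = 11188572 / 18.5 = 604787.7
EOQ = sqrt(604787.7) = 777.7 units

777.7 units


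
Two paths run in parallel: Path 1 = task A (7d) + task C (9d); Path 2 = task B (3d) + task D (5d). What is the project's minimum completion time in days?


Path 1 = 7 + 9 = 16 days
Path 2 = 3 + 5 = 8 days
Duration = max(16, 8) = 16 days

16 days


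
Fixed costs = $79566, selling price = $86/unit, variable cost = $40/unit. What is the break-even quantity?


Formula: BEQ = Fixed Costs / (Price - Variable Cost)
Contribution margin = $86 - $40 = $46/unit
BEQ = ceil($79566 / $46/unit) = ceil(1729.7) = 1730 units

1730 units


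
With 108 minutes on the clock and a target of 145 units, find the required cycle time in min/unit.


Formula: CT = Available Time / Number of Units
CT = 108 min / 145 units
CT = 0.74 min/unit

0.74 min/unit


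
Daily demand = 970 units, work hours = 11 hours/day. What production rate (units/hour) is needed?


Formula: Production Rate = Daily Demand / Available Hours
Rate = 970 units/day / 11 hours/day
Rate = 88.2 units/hour

88.2 units/hour


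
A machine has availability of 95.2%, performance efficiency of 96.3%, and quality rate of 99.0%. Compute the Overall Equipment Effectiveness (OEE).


Formula: OEE = Availability * Performance * Quality / 10000
A * P = 95.2% * 96.3% / 100 = 91.68%
OEE = 91.68% * 99.0% / 100 = 90.8%

90.8%


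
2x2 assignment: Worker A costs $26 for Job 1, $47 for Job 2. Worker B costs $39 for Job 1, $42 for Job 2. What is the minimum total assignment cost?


Option 1: A->1 + B->2 = $26 + $42 = $68
Option 2: A->2 + B->1 = $47 + $39 = $86
Min cost = min($68, $86) = $68

$68


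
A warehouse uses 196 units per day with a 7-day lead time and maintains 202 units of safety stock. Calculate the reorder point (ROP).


Formula: ROP = (Daily Demand * Lead Time) + Safety Stock
Demand during lead time = 196 * 7 = 1372 units
ROP = 1372 + 202 = 1574 units

1574 units


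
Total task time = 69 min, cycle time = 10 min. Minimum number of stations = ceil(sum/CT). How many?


Formula: N_min = ceil(Sum of Task Times / Cycle Time)
N_min = ceil(69 min / 10 min) = ceil(6.9)
N_min = 7 stations

7


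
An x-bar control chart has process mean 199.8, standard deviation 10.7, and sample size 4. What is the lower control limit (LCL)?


LCL = 199.8 - 3 * 10.7 / sqrt(4)

183.75


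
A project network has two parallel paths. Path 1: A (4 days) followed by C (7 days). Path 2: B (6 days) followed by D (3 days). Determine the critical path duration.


Path 1 = 4 + 7 = 11 days
Path 2 = 6 + 3 = 9 days
Duration = max(11, 9) = 11 days

11 days


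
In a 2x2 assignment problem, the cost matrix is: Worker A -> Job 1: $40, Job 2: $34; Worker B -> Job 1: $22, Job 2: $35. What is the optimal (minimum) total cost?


Option 1: A->1 + B->2 = $40 + $35 = $75
Option 2: A->2 + B->1 = $34 + $22 = $56
Min cost = min($75, $56) = $56

$56


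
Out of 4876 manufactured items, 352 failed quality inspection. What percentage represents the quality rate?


Formula: Quality Rate = Good Pieces / Total Pieces * 100
Good pieces = 4876 - 352 = 4524
QR = 4524 / 4876 * 100 = 92.8%

92.8%


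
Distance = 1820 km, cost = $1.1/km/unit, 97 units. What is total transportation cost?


TC = dist * cost * units = 1820 * 1.1 * 97 = $194194.00

$194194.00


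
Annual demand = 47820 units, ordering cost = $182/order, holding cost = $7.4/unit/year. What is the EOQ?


Formula: EOQ = sqrt(2 * D * S / H)
Numerator: 2 * 47820 * 182 = 17406480
2DS/H = 17406480 / 7.4 = 2352227.0
EOQ = sqrt(2352227.0) = 1533.7 units

1533.7 units


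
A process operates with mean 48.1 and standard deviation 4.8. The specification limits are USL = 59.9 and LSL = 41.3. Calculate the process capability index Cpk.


Cpu = (59.9 - 48.1) / (3 * 4.8) = 0.82
Cpl = (48.1 - 41.3) / (3 * 4.8) = 0.47
Cpk = min(0.82, 0.47) = 0.47

0.47


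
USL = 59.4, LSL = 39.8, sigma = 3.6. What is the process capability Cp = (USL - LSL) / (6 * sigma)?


Cp = (59.4 - 39.8) / (6 * 3.6)

0.91


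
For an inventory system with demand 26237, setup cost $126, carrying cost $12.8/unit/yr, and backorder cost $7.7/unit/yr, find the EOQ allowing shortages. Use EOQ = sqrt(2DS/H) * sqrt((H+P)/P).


Formula: EOQ* = sqrt(2DS/H) * sqrt((H+P)/P)
Base EOQ = sqrt(2*26237*126/12.8) = 718.71 units
Correction = sqrt((12.8+7.7)/7.7) = 1.63167
EOQ* = 718.71 * 1.63167 = 1172.7 units

1172.7 units


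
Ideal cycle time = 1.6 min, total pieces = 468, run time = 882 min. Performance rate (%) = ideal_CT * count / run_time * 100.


Formula: Performance = (Ideal CT * Total Count) / Run Time * 100
Ideal output time = 1.6 * 468 = 748.8 min
Performance = 748.8 / 882 * 100 = 84.9%

84.9%


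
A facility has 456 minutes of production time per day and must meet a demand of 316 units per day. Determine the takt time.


Formula: Takt Time = Available Production Time / Customer Demand
Takt = 456 min/day / 316 units/day
Takt = 1.44 min/unit

1.44 min/unit


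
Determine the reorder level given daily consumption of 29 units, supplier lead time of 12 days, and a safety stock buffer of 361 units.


Formula: ROP = (Daily Demand * Lead Time) + Safety Stock
Demand during lead time = 29 * 12 = 348 units
ROP = 348 + 361 = 709 units

709 units


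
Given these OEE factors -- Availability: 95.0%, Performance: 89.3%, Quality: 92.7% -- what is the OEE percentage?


Formula: OEE = Availability * Performance * Quality / 10000
A * P = 95.0% * 89.3% / 100 = 84.84%
OEE = 84.84% * 92.7% / 100 = 78.6%

78.6%


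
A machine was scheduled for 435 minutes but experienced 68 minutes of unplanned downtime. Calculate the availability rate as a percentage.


Formula: Availability = (Planned Time - Downtime) / Planned Time * 100
Uptime = 435 - 68 = 367 min
Availability = 367 / 435 * 100 = 84.4%

84.4%


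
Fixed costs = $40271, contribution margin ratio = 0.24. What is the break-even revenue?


Formula: BER = Fixed Costs / Contribution Margin Ratio
BER = $40271 / 0.24
BER = $167795.83 (to the nearest cent)

$167795.83


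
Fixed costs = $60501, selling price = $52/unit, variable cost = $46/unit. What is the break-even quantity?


Formula: BEQ = Fixed Costs / (Price - Variable Cost)
Contribution margin = $52 - $46 = $6/unit
BEQ = ceil($60501 / $6/unit) = ceil(10083.5) = 10084 units

10084 units


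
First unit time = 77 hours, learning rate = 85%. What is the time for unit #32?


Formula: T_n = T_1 * (learning_rate)^(log2(n)) where learning_rate = rate/100
Doublings = log2(32) = 5
T_n = 77 * 0.85^5
T_n = 77 * 0.4437 = 34.2 hours

34.2 hours


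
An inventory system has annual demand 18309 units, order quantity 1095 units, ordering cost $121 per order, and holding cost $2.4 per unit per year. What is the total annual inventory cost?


TC = 18309/1095 * 121 + 1095/2 * 2.4

$3337.19


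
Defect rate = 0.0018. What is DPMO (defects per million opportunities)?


DPMO = defect_rate * 1000000 = 0.0018 * 1000000

1800


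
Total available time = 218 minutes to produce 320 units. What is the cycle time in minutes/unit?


Formula: CT = Available Time / Number of Units
CT = 218 min / 320 units
CT = 0.68 min/unit

0.68 min/unit


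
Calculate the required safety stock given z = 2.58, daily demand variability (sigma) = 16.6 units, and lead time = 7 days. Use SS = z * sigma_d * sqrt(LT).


Formula: SS = z * sigma_d * sqrt(LT)
sqrt(LT) = sqrt(7) = 2.6458
SS = 2.58 * 16.6 * 2.6458
SS = 113.3 units

113.3 units


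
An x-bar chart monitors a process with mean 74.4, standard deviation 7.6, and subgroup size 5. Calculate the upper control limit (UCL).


UCL = 74.4 + 3 * 7.6 / sqrt(5)

84.6


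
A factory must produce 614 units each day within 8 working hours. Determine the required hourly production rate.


Formula: Production Rate = Daily Demand / Available Hours
Rate = 614 units/day / 8 hours/day
Rate = 76.8 units/hour

76.8 units/hour


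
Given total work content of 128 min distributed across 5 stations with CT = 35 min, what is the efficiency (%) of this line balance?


Formula: Efficiency = Sum of Task Times / (N_stations * CT) * 100
Total station capacity = 5 stations * 35 min = 175 min
Efficiency = 128 / 175 * 100 = 73.1%

73.1%


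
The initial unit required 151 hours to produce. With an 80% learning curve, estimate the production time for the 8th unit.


Formula: T_n = T_1 * (learning_rate)^(log2(n)) where learning_rate = rate/100
Doublings = log2(8) = 3
T_n = 151 * 0.8^3
T_n = 151 * 0.512 = 77.3 hours

77.3 hours


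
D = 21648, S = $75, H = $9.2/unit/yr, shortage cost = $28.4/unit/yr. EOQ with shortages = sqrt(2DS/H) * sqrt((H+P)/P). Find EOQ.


Formula: EOQ* = sqrt(2DS/H) * sqrt((H+P)/P)
Base EOQ = sqrt(2*21648*75/9.2) = 594.1 units
Correction = sqrt((9.2+28.4)/28.4) = 1.15063
EOQ* = 594.1 * 1.15063 = 683.6 units

683.6 units


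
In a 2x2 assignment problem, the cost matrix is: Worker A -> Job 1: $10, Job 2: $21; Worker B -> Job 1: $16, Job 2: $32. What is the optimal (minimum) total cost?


Option 1: A->1 + B->2 = $10 + $32 = $42
Option 2: A->2 + B->1 = $21 + $16 = $37
Min cost = min($42, $37) = $37

$37


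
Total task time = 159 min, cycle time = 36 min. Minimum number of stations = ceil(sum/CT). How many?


Formula: N_min = ceil(Sum of Task Times / Cycle Time)
N_min = ceil(159 min / 36 min) = ceil(4.4167)
N_min = 5 stations

5


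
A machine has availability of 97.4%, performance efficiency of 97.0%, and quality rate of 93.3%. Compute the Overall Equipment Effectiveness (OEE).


Formula: OEE = Availability * Performance * Quality / 10000
A * P = 97.4% * 97.0% / 100 = 94.48%
OEE = 94.48% * 93.3% / 100 = 88.1%

88.1%
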